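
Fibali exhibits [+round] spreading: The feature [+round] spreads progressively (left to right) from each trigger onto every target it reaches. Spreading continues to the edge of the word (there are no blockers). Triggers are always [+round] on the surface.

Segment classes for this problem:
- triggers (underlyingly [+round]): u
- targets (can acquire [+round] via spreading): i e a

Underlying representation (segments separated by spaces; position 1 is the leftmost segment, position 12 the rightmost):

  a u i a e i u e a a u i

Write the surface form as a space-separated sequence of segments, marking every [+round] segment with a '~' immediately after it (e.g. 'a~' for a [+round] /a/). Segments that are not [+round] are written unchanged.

a u~ i~ a~ e~ i~ u~ e~ a~ a~ u~ i~

From /u/ at 2 rightward: 3 /i/ → [+round]; 4 /a/ → [+round]; 5 /e/ → [+round]; 6 /i/ → [+round]; 7 /u/ is itself a trigger — this domain ends here.
From /u/ at 7 rightward: 8 /e/ → [+round]; 9 /a/ → [+round]; 10 /a/ → [+round]; 11 /u/ is itself a trigger — this domain ends here.
From /u/ at 11 rightward: 12 /i/ → [+round]; word edge.
Target with no active source: position 1 stays [-round].
[+round] positions on the surface: 2 3 4 5 6 7 8 9 10 11 12.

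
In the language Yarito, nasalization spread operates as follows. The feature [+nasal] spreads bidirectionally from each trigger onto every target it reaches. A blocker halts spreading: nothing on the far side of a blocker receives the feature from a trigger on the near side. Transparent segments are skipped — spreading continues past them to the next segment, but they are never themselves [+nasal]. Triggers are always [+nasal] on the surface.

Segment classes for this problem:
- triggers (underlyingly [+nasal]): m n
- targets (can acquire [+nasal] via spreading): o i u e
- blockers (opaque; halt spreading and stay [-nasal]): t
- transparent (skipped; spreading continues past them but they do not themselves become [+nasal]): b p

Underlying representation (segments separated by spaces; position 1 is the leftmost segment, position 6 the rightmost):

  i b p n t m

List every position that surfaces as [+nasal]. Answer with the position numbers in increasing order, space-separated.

1 4 6

From /n/ at 4 rightward: 5 /t/ blocks.
From /n/ at 4 leftward: 3 /p/ transparent; 2 /b/ transparent; 1 /i/ → [+nasal]; word edge.
From /m/ at 6 rightward: word edge.
From /m/ at 6 leftward: 5 /t/ blocks.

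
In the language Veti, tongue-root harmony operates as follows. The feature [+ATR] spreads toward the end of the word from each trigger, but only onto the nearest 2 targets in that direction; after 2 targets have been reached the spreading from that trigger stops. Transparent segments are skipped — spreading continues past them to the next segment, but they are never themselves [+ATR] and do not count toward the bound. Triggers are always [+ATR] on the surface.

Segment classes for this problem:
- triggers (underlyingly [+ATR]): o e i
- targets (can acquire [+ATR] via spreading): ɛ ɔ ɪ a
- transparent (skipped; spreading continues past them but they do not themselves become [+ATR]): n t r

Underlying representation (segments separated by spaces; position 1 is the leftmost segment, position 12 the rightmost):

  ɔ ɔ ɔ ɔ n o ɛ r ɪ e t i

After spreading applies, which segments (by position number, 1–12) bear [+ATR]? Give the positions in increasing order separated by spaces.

From /o/ at 6 rightward: 7 /ɛ/ → [+ATR]; 8 /r/ transparent; 9 /ɪ/ → [+ATR]; bound reached.
From /e/ at 10 rightward: 11 /t/ transparent; 12 /i/ is itself a trigger — this domain ends here.
From /i/ at 12 rightward: word edge.
Targets with no active source: positions 1 2 3 4 stay [-ATR].

6 7 9 10 12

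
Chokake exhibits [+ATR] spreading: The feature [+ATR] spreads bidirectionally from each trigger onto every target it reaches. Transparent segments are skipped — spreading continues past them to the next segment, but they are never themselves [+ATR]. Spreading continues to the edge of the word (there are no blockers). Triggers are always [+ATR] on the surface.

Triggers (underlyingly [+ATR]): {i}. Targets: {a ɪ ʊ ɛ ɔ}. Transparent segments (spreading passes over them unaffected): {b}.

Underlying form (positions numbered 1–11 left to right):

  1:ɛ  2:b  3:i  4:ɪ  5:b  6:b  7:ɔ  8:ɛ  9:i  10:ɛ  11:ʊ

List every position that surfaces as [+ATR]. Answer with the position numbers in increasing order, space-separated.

1 3 4 7 8 9 10 11

From /i/ at 3 rightward: 4 /ɪ/ → [+ATR]; 5 /b/ transparent; 6 /b/ transparent; 7 /ɔ/ → [+ATR]; 8 /ɛ/ → [+ATR]; 9 /i/ is itself a trigger — this domain ends here.
From /i/ at 3 leftward: 2 /b/ transparent; 1 /ɛ/ → [+ATR]; word edge.
From /i/ at 9 rightward: 10 /ɛ/ → [+ATR]; 11 /ʊ/ → [+ATR]; word edge.
From /i/ at 9 leftward: 8 /ɛ/ → [+ATR]; 7 /ɔ/ → [+ATR]; 6 /b/ transparent; 5 /b/ transparent; 4 /ɪ/ → [+ATR]; 3 /i/ is itself a trigger — this domain ends here.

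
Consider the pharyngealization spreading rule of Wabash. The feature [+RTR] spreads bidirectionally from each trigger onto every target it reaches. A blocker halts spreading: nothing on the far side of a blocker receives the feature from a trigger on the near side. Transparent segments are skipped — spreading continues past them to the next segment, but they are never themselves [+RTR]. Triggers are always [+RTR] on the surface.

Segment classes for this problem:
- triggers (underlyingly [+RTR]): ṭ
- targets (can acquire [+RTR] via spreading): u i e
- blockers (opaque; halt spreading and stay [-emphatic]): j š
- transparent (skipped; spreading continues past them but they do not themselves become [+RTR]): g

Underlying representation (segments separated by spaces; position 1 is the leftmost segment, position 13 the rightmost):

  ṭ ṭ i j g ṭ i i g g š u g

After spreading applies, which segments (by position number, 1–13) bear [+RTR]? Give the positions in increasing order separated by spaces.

From /ṭ/ at 1 rightward: 2 /ṭ/ is itself a trigger — this domain ends here.
From /ṭ/ at 1 leftward: word edge.
From /ṭ/ at 2 rightward: 3 /i/ → [+RTR]; 4 /j/ blocks.
From /ṭ/ at 2 leftward: 1 /ṭ/ is itself a trigger — this domain ends here.
From /ṭ/ at 6 rightward: 7 /i/ → [+RTR]; 8 /i/ → [+RTR]; 9 /g/ transparent; 10 /g/ transparent; 11 /š/ blocks.
From /ṭ/ at 6 leftward: 5 /g/ transparent; 4 /j/ blocks.
Target with no active source: position 12 stays [-emphatic].

1 2 3 6 7 8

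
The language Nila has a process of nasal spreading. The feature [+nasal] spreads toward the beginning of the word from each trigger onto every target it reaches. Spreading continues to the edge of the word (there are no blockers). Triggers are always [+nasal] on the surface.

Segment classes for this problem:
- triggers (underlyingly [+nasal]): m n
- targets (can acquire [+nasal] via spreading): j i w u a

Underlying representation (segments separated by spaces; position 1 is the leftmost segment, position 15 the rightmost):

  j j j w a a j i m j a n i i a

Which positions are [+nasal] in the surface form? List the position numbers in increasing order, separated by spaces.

1 2 3 4 5 6 7 8 9 10 11 12

From /m/ at 9 leftward: 8 /i/ → [+nasal]; 7 /j/ → [+nasal]; 6 /a/ → [+nasal]; 5 /a/ → [+nasal]; 4 /w/ → [+nasal]; 3 /j/ → [+nasal]; 2 /j/ → [+nasal]; 1 /j/ → [+nasal]; word edge.
From /n/ at 12 leftward: 11 /a/ → [+nasal]; 10 /j/ → [+nasal]; 9 /m/ is itself a trigger — this domain ends here.
Targets with no active source: positions 13 14 15 stay [-nasal].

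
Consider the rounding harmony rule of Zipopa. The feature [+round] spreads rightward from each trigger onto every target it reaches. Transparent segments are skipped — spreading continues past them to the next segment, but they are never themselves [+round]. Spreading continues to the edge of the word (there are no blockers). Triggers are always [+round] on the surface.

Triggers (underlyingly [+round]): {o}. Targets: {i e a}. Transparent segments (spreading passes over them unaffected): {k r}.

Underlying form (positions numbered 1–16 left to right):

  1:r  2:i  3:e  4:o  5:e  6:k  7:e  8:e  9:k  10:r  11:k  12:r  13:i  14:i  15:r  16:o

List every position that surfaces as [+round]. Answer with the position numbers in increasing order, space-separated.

4 5 7 8 13 14 16

From /o/ at 4 rightward: 5 /e/ → [+round]; 6 /k/ transparent; 7 /e/ → [+round]; 8 /e/ → [+round]; 9 /k/ transparent; 10 /r/ transparent; 11 /k/ transparent; 12 /r/ transparent; 13 /i/ → [+round]; 14 /i/ → [+round]; 15 /r/ transparent; 16 /o/ is itself a trigger — this domain ends here.
From /o/ at 16 rightward: word edge.
Targets with no active source: positions 2 3 stay [-round].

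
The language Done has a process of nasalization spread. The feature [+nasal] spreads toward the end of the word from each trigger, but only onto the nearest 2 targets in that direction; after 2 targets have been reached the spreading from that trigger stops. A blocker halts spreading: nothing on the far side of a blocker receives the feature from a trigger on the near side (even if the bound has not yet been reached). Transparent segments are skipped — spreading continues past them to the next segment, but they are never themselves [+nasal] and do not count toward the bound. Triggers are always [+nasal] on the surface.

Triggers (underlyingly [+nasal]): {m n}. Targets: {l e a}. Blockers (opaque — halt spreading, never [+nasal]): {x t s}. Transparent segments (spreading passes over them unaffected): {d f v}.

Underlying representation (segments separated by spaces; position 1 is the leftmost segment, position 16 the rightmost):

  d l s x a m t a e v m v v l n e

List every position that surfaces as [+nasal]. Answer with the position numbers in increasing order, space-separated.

From /m/ at 6 rightward: 7 /t/ blocks.
From /m/ at 11 rightward: 12 /v/ transparent; 13 /v/ transparent; 14 /l/ → [+nasal]; 15 /n/ is itself a trigger — this domain ends here.
From /n/ at 15 rightward: 16 /e/ → [+nasal]; word edge.
Targets with no active source: positions 2 5 8 9 stay [-nasal].

6 11 14 15 16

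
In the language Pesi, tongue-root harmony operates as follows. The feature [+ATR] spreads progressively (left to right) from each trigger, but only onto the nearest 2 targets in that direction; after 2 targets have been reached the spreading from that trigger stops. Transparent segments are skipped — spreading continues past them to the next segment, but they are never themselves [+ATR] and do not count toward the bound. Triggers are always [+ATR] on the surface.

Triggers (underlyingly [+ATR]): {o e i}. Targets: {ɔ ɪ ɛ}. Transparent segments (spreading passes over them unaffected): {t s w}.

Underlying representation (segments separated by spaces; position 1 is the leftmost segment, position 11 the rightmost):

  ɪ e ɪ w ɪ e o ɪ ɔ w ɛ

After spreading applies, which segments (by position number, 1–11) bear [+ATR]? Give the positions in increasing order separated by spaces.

2 3 5 6 7 8 9

From /e/ at 2 rightward: 3 /ɪ/ → [+ATR]; 4 /w/ transparent; 5 /ɪ/ → [+ATR]; bound reached.
From /e/ at 6 rightward: 7 /o/ is itself a trigger — this domain ends here.
From /o/ at 7 rightward: 8 /ɪ/ → [+ATR]; 9 /ɔ/ → [+ATR]; bound reached.
Targets with no active source: positions 1 11 stay [-ATR].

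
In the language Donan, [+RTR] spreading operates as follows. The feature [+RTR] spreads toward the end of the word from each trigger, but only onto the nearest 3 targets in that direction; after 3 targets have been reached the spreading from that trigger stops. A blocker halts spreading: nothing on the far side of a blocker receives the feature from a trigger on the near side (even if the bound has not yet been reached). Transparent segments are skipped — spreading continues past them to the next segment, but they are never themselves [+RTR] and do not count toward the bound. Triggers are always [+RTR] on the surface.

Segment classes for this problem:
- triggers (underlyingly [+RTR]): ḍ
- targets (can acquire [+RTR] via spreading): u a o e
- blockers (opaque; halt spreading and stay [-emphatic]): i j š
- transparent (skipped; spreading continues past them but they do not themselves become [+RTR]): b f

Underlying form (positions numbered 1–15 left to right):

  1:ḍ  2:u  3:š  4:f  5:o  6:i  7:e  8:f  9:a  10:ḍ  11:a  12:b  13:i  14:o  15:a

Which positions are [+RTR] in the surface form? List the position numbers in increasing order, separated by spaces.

From /ḍ/ at 1 rightward: 2 /u/ → [+RTR]; 3 /š/ blocks.
From /ḍ/ at 10 rightward: 11 /a/ → [+RTR]; 12 /b/ transparent; 13 /i/ blocks.
Targets with no active source: positions 5 7 9 14 15 stay [-emphatic].

1 2 10 11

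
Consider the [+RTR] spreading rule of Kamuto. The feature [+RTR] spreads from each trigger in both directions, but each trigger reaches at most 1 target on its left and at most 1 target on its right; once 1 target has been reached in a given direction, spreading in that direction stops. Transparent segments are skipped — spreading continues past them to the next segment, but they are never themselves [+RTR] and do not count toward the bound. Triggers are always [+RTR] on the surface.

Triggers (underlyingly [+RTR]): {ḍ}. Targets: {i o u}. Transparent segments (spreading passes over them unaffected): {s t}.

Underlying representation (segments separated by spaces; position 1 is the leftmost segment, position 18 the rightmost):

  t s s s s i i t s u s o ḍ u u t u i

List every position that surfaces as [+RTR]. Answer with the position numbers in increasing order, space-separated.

12 13 14

From /ḍ/ at 13 rightward: 14 /u/ → [+RTR]; bound reached.
From /ḍ/ at 13 leftward: 12 /o/ → [+RTR]; bound reached.
Targets with no active source: positions 6 7 10 15 17 18 stay [-emphatic].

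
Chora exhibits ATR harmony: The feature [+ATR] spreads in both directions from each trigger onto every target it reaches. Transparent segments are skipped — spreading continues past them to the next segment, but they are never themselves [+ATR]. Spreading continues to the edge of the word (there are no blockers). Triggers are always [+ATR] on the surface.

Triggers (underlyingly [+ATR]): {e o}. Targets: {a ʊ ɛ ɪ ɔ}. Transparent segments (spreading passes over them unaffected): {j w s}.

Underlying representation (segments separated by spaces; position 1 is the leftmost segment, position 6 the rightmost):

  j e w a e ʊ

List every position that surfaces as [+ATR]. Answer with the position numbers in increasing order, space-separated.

2 4 5 6

From /e/ at 2 rightward: 3 /w/ transparent; 4 /a/ → [+ATR]; 5 /e/ is itself a trigger — this domain ends here.
From /e/ at 2 leftward: 1 /j/ transparent; word edge.
From /e/ at 5 rightward: 6 /ʊ/ → [+ATR]; word edge.
From /e/ at 5 leftward: 4 /a/ → [+ATR]; 3 /w/ transparent; 2 /e/ is itself a trigger — this domain ends here.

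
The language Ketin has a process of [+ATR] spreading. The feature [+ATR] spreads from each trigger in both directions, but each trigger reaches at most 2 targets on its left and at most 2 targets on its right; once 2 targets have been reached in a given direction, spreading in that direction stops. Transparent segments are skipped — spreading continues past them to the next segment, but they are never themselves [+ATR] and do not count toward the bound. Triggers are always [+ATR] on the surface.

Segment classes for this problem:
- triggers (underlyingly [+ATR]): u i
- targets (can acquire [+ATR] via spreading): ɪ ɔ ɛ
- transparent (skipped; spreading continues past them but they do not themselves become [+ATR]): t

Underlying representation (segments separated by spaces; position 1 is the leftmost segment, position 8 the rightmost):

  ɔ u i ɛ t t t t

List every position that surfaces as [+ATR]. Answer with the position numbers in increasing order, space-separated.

From /u/ at 2 rightward: 3 /i/ is itself a trigger — this domain ends here.
From /u/ at 2 leftward: 1 /ɔ/ → [+ATR]; word edge.
From /i/ at 3 rightward: 4 /ɛ/ → [+ATR]; 5 /t/ transparent; 6 /t/ transparent; 7 /t/ transparent; 8 /t/ transparent; word edge.
From /i/ at 3 leftward: 2 /u/ is itself a trigger — this domain ends here.

1 2 3 4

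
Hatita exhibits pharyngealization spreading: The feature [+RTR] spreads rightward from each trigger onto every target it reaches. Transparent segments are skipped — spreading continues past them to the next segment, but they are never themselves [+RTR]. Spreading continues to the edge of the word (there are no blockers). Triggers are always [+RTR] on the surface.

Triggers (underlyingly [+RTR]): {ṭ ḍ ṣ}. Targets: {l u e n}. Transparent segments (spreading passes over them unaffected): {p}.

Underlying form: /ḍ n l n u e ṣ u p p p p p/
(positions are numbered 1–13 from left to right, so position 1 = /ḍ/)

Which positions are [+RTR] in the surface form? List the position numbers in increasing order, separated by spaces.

1 2 3 4 5 6 7 8

From /ḍ/ at 1 rightward: 2 /n/ → [+RTR]; 3 /l/ → [+RTR]; 4 /n/ → [+RTR]; 5 /u/ → [+RTR]; 6 /e/ → [+RTR]; 7 /ṣ/ is itself a trigger — this domain ends here.
From /ṣ/ at 7 rightward: 8 /u/ → [+RTR]; 9 /p/ transparent; 10 /p/ transparent; 11 /p/ transparent; 12 /p/ transparent; 13 /p/ transparent; word edge.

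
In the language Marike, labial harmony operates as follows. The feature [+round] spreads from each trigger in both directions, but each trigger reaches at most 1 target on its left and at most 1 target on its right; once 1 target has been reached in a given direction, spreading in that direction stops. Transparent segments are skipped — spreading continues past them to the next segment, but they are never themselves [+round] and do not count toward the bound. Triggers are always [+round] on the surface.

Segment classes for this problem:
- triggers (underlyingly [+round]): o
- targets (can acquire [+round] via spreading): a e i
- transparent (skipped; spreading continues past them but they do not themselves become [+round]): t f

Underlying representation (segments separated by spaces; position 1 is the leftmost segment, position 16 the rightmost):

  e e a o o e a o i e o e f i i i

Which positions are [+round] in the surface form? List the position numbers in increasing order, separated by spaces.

From /o/ at 4 rightward: 5 /o/ is itself a trigger — this domain ends here.
From /o/ at 4 leftward: 3 /a/ → [+round]; bound reached.
From /o/ at 5 rightward: 6 /e/ → [+round]; bound reached.
From /o/ at 5 leftward: 4 /o/ is itself a trigger — this domain ends here.
From /o/ at 8 rightward: 9 /i/ → [+round]; bound reached.
From /o/ at 8 leftward: 7 /a/ → [+round]; bound reached.
From /o/ at 11 rightward: 12 /e/ → [+round]; bound reached.
From /o/ at 11 leftward: 10 /e/ → [+round]; bound reached.
Targets with no active source: positions 1 2 14 15 16 stay [-round].

3 4 5 6 7 8 9 10 11 12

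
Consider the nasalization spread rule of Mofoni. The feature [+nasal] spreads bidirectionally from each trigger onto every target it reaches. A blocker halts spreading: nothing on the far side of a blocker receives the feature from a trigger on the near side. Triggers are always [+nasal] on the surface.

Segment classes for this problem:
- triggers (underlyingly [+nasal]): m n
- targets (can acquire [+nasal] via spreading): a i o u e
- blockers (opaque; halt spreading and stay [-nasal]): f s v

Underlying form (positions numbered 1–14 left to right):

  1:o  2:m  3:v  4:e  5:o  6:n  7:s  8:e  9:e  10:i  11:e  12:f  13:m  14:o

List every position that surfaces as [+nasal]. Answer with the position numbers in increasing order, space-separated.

1 2 4 5 6 13 14

From /m/ at 2 rightward: 3 /v/ blocks.
From /m/ at 2 leftward: 1 /o/ → [+nasal]; word edge.
From /n/ at 6 rightward: 7 /s/ blocks.
From /n/ at 6 leftward: 5 /o/ → [+nasal]; 4 /e/ → [+nasal]; 3 /v/ blocks.
From /m/ at 13 rightward: 14 /o/ → [+nasal]; word edge.
From /m/ at 13 leftward: 12 /f/ blocks.
Targets with no active source: positions 8 9 10 11 stay [-nasal].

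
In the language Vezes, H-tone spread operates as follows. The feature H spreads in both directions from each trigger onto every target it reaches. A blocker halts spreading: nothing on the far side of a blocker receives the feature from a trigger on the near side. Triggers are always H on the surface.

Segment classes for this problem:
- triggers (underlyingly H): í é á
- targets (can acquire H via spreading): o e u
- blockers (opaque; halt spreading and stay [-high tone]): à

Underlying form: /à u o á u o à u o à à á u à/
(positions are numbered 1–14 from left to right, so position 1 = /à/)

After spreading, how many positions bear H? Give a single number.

From /á/ at 4 rightward: 5 /u/ → H; 6 /o/ → H; 7 /à/ blocks.
From /á/ at 4 leftward: 3 /o/ → H; 2 /u/ → H; 1 /à/ blocks.
From /á/ at 12 rightward: 13 /u/ → H; 14 /à/ blocks.
From /á/ at 12 leftward: 11 /à/ blocks.
Targets with no active source: positions 8 9 stay [-high tone].
H positions on the surface: 2 3 4 5 6 12 13.

7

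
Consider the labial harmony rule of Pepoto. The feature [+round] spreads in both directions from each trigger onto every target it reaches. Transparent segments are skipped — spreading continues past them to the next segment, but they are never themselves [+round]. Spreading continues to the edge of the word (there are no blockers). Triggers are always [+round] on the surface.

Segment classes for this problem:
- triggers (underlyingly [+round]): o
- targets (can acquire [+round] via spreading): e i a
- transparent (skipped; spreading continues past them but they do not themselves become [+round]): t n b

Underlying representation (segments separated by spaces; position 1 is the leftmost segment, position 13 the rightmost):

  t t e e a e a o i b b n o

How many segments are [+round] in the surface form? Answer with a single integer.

From /o/ at 8 rightward: 9 /i/ → [+round]; 10 /b/ transparent; 11 /b/ transparent; 12 /n/ transparent; 13 /o/ is itself a trigger — this domain ends here.
From /o/ at 8 leftward: 7 /a/ → [+round]; 6 /e/ → [+round]; 5 /a/ → [+round]; 4 /e/ → [+round]; 3 /e/ → [+round]; 2 /t/ transparent; 1 /t/ transparent; word edge.
From /o/ at 13 rightward: word edge.
From /o/ at 13 leftward: 12 /n/ transparent; 11 /b/ transparent; 10 /b/ transparent; 9 /i/ → [+round]; 8 /o/ is itself a trigger — this domain ends here.
[+round] positions on the surface: 3 4 5 6 7 8 9 13.

8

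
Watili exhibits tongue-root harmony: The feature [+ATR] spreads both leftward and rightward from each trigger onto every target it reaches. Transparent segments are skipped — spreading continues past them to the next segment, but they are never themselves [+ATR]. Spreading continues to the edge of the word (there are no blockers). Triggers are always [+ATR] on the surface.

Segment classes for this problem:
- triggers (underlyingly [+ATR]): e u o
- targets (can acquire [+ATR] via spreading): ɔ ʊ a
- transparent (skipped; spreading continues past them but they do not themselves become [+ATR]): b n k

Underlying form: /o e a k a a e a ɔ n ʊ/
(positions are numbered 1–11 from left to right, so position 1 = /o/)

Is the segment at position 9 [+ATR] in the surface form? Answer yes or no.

yes

From /o/ at 1 rightward: 2 /e/ is itself a trigger — this domain ends here.
From /o/ at 1 leftward: word edge.
From /e/ at 2 rightward: 3 /a/ → [+ATR]; 4 /k/ transparent; 5 /a/ → [+ATR]; 6 /a/ → [+ATR]; 7 /e/ is itself a trigger — this domain ends here.
From /e/ at 2 leftward: 1 /o/ is itself a trigger — this domain ends here.
From /e/ at 7 rightward: 8 /a/ → [+ATR]; 9 /ɔ/ → [+ATR]; 10 /n/ transparent; 11 /ʊ/ → [+ATR]; word edge.
From /e/ at 7 leftward: 6 /a/ → [+ATR]; 5 /a/ → [+ATR]; 4 /k/ transparent; 3 /a/ → [+ATR]; 2 /e/ is itself a trigger — this domain ends here.
[+ATR] positions on the surface: 1 2 3 5 6 7 8 9 11.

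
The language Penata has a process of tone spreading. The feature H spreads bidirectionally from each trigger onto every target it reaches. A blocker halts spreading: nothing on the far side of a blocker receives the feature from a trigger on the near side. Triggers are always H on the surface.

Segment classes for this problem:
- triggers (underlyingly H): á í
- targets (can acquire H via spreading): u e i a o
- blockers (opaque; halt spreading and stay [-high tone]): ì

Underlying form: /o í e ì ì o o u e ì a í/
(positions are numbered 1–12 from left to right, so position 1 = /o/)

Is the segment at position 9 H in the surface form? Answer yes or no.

no

From /í/ at 2 rightward: 3 /e/ → H; 4 /ì/ blocks.
From /í/ at 2 leftward: 1 /o/ → H; word edge.
From /í/ at 12 rightward: word edge.
From /í/ at 12 leftward: 11 /a/ → H; 10 /ì/ blocks.
Targets with no active source: positions 6 7 8 9 stay [-high tone].
H positions on the surface: 1 2 3 11 12.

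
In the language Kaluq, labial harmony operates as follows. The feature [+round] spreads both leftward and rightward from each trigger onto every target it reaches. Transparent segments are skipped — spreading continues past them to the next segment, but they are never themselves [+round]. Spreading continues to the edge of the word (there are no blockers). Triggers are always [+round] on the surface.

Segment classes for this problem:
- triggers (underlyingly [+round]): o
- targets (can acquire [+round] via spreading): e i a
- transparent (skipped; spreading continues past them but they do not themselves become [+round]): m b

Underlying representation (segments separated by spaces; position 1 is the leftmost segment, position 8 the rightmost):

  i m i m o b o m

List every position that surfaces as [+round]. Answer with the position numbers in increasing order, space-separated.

From /o/ at 5 rightward: 6 /b/ transparent; 7 /o/ is itself a trigger — this domain ends here.
From /o/ at 5 leftward: 4 /m/ transparent; 3 /i/ → [+round]; 2 /m/ transparent; 1 /i/ → [+round]; word edge.
From /o/ at 7 rightward: 8 /m/ transparent; word edge.
From /o/ at 7 leftward: 6 /b/ transparent; 5 /o/ is itself a trigger — this domain ends here.

1 3 5 7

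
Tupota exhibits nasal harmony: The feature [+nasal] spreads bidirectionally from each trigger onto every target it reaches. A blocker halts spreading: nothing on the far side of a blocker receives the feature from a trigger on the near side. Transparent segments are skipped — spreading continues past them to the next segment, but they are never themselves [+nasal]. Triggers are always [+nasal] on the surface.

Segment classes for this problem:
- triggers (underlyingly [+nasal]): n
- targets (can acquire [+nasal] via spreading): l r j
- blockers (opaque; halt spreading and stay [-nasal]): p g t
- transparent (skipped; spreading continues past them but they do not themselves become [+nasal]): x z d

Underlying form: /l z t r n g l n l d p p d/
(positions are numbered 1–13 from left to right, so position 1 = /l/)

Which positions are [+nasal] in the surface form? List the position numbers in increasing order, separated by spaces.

4 5 7 8 9

From /n/ at 5 rightward: 6 /g/ blocks.
From /n/ at 5 leftward: 4 /r/ → [+nasal]; 3 /t/ blocks.
From /n/ at 8 rightward: 9 /l/ → [+nasal]; 10 /d/ transparent; 11 /p/ blocks.
From /n/ at 8 leftward: 7 /l/ → [+nasal]; 6 /g/ blocks.
Target with no active source: position 1 stays [-nasal].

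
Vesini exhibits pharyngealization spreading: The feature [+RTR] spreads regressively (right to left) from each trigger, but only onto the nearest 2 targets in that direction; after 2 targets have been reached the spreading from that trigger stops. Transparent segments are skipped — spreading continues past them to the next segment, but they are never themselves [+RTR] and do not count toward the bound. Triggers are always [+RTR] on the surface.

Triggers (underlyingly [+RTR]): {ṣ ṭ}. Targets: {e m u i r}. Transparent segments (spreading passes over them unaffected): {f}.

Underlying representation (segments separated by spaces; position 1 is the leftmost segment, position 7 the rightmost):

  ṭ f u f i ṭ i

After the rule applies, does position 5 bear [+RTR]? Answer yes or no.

yes

From /ṭ/ at 1 leftward: word edge.
From /ṭ/ at 6 leftward: 5 /i/ → [+RTR]; 4 /f/ transparent; 3 /u/ → [+RTR]; bound reached.
Target with no active source: position 7 stays [-emphatic].
[+RTR] positions on the surface: 1 3 5 6.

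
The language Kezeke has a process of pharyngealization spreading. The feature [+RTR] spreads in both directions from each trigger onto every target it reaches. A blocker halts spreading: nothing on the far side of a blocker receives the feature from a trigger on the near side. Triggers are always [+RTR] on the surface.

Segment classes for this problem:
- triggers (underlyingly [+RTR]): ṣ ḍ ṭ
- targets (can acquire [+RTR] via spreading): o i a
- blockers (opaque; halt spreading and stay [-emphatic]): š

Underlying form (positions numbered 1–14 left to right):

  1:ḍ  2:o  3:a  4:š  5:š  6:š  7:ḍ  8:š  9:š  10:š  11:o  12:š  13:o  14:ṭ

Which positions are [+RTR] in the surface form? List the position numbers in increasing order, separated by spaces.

1 2 3 7 13 14

From /ḍ/ at 1 rightward: 2 /o/ → [+RTR]; 3 /a/ → [+RTR]; 4 /š/ blocks.
From /ḍ/ at 1 leftward: word edge.
From /ḍ/ at 7 rightward: 8 /š/ blocks.
From /ḍ/ at 7 leftward: 6 /š/ blocks.
From /ṭ/ at 14 rightward: word edge.
From /ṭ/ at 14 leftward: 13 /o/ → [+RTR]; 12 /š/ blocks.
Target with no active source: position 11 stays [-emphatic].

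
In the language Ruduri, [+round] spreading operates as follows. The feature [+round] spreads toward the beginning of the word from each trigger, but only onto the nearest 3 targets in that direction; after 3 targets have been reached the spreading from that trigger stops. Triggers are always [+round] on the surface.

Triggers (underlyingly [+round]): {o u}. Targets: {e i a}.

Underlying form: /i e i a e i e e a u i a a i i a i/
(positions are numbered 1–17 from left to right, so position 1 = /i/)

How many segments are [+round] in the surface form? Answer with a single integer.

From /u/ at 10 leftward: 9 /a/ → [+round]; 8 /e/ → [+round]; 7 /e/ → [+round]; bound reached.
Targets with no active source: positions 1 2 3 4 5 6 11 12 13 14 15 16 17 stay [-round].
[+round] positions on the surface: 7 8 9 10.

4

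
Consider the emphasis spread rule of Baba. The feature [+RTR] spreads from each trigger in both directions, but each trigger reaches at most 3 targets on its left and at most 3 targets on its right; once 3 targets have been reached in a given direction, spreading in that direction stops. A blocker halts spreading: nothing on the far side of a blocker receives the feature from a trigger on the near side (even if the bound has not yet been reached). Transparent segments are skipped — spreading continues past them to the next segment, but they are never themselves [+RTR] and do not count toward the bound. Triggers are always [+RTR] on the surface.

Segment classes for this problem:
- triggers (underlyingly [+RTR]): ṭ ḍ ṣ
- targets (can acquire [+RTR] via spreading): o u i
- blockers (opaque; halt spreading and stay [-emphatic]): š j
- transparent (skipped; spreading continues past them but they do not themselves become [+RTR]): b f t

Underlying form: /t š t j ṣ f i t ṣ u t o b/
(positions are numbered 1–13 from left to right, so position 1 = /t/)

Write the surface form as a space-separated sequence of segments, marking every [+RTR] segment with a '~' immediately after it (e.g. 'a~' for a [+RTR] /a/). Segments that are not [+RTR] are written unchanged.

From /ṣ/ at 5 rightward: 6 /f/ transparent; 7 /i/ → [+RTR]; 8 /t/ transparent; 9 /ṣ/ is itself a trigger — this domain ends here.
From /ṣ/ at 5 leftward: 4 /j/ blocks.
From /ṣ/ at 9 rightward: 10 /u/ → [+RTR]; 11 /t/ transparent; 12 /o/ → [+RTR]; 13 /b/ transparent; word edge.
From /ṣ/ at 9 leftward: 8 /t/ transparent; 7 /i/ → [+RTR]; 6 /f/ transparent; 5 /ṣ/ is itself a trigger — this domain ends here.
[+RTR] positions on the surface: 5 7 9 10 12.

t š t j ṣ~ f i~ t ṣ~ u~ t o~ b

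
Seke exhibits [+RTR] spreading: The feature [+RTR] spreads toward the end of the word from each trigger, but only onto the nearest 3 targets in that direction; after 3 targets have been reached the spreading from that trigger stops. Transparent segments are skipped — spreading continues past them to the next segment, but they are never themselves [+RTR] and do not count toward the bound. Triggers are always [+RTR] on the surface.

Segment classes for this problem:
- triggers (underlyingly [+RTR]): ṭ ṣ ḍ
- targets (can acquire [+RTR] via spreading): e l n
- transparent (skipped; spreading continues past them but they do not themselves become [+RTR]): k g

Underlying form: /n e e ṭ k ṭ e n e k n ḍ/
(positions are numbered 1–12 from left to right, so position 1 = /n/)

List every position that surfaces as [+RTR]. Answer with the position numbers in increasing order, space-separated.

4 6 7 8 9 12

From /ṭ/ at 4 rightward: 5 /k/ transparent; 6 /ṭ/ is itself a trigger — this domain ends here.
From /ṭ/ at 6 rightward: 7 /e/ → [+RTR]; 8 /n/ → [+RTR]; 9 /e/ → [+RTR]; bound reached.
From /ḍ/ at 12 rightward: word edge.
Targets with no active source: positions 1 2 3 11 stay [-emphatic].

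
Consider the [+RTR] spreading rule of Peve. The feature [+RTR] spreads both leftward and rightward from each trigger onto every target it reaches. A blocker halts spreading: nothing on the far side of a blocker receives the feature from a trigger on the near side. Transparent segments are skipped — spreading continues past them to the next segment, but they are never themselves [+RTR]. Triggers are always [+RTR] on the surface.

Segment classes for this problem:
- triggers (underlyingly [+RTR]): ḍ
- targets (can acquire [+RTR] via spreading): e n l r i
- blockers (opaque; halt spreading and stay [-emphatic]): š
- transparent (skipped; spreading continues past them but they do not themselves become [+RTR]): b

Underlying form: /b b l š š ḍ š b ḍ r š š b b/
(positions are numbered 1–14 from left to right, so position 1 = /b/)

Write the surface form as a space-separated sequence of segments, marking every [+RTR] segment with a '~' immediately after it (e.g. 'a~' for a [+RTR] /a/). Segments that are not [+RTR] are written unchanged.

b b l š š ḍ~ š b ḍ~ r~ š š b b

From /ḍ/ at 6 rightward: 7 /š/ blocks.
From /ḍ/ at 6 leftward: 5 /š/ blocks.
From /ḍ/ at 9 rightward: 10 /r/ → [+RTR]; 11 /š/ blocks.
From /ḍ/ at 9 leftward: 8 /b/ transparent; 7 /š/ blocks.
Target with no active source: position 3 stays [-emphatic].
[+RTR] positions on the surface: 6 9 10.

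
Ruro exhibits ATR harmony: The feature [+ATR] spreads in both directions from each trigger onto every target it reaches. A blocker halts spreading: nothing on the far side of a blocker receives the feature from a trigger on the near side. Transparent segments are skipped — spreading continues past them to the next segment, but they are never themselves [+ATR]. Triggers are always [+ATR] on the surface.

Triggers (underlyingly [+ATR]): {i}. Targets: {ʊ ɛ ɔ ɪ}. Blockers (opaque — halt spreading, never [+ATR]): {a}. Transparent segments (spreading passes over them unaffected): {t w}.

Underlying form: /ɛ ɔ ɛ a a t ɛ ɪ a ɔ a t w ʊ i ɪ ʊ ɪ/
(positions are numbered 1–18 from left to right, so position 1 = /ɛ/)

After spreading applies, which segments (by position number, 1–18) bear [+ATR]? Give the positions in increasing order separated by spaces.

14 15 16 17 18

From /i/ at 15 rightward: 16 /ɪ/ → [+ATR]; 17 /ʊ/ → [+ATR]; 18 /ɪ/ → [+ATR]; word edge.
From /i/ at 15 leftward: 14 /ʊ/ → [+ATR]; 13 /w/ transparent; 12 /t/ transparent; 11 /a/ blocks.
Targets with no active source: positions 1 2 3 7 8 10 stay [-ATR].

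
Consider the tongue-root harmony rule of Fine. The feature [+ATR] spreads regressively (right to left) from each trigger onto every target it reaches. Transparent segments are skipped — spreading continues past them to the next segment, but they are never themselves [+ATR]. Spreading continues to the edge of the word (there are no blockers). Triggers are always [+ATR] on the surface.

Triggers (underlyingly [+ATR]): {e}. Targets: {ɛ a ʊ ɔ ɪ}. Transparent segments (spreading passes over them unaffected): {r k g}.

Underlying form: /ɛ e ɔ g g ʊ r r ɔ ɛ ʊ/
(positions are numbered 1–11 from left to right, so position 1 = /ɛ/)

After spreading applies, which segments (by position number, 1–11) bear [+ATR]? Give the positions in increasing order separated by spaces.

1 2

From /e/ at 2 leftward: 1 /ɛ/ → [+ATR]; word edge.
Targets with no active source: positions 3 6 9 10 11 stay [-ATR].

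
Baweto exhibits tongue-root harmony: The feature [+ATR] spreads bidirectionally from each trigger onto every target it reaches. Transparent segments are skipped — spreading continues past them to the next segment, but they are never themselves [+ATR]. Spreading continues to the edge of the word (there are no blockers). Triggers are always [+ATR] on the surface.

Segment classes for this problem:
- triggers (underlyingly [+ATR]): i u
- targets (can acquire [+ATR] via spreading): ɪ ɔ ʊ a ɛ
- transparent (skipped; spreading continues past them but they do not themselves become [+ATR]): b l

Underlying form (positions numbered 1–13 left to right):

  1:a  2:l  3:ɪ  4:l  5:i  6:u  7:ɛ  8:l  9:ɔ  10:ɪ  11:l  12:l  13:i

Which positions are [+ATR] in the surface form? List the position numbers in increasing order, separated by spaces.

From /i/ at 5 rightward: 6 /u/ is itself a trigger — this domain ends here.
From /i/ at 5 leftward: 4 /l/ transparent; 3 /ɪ/ → [+ATR]; 2 /l/ transparent; 1 /a/ → [+ATR]; word edge.
From /u/ at 6 rightward: 7 /ɛ/ → [+ATR]; 8 /l/ transparent; 9 /ɔ/ → [+ATR]; 10 /ɪ/ → [+ATR]; 11 /l/ transparent; 12 /l/ transparent; 13 /i/ is itself a trigger — this domain ends here.
From /u/ at 6 leftward: 5 /i/ is itself a trigger — this domain ends here.
From /i/ at 13 rightward: word edge.
From /i/ at 13 leftward: 12 /l/ transparent; 11 /l/ transparent; 10 /ɪ/ → [+ATR]; 9 /ɔ/ → [+ATR]; 8 /l/ transparent; 7 /ɛ/ → [+ATR]; 6 /u/ is itself a trigger — this domain ends here.

1 3 5 6 7 9 10 13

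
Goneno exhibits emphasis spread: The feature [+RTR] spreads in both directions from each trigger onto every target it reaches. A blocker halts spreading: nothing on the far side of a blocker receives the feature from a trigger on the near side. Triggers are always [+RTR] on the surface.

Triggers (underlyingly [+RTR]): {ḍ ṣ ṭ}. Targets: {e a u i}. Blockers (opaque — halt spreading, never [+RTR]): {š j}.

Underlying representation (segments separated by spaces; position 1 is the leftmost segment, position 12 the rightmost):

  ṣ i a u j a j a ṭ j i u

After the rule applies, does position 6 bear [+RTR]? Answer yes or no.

From /ṣ/ at 1 rightward: 2 /i/ → [+RTR]; 3 /a/ → [+RTR]; 4 /u/ → [+RTR]; 5 /j/ blocks.
From /ṣ/ at 1 leftward: word edge.
From /ṭ/ at 9 rightward: 10 /j/ blocks.
From /ṭ/ at 9 leftward: 8 /a/ → [+RTR]; 7 /j/ blocks.
Targets with no active source: positions 6 11 12 stay [-emphatic].
[+RTR] positions on the surface: 1 2 3 4 8 9.

no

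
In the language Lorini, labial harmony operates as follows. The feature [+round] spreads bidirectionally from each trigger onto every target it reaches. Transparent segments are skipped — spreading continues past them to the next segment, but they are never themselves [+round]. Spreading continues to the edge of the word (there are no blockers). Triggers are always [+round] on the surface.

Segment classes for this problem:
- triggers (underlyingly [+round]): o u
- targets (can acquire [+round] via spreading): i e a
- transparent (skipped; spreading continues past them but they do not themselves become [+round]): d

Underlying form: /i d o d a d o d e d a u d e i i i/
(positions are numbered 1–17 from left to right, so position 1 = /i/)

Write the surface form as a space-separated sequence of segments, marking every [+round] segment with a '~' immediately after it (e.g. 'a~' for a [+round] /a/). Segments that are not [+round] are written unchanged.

From /o/ at 3 rightward: 4 /d/ transparent; 5 /a/ → [+round]; 6 /d/ transparent; 7 /o/ is itself a trigger — this domain ends here.
From /o/ at 3 leftward: 2 /d/ transparent; 1 /i/ → [+round]; word edge.
From /o/ at 7 rightward: 8 /d/ transparent; 9 /e/ → [+round]; 10 /d/ transparent; 11 /a/ → [+round]; 12 /u/ is itself a trigger — this domain ends here.
From /o/ at 7 leftward: 6 /d/ transparent; 5 /a/ → [+round]; 4 /d/ transparent; 3 /o/ is itself a trigger — this domain ends here.
From /u/ at 12 rightward: 13 /d/ transparent; 14 /e/ → [+round]; 15 /i/ → [+round]; 16 /i/ → [+round]; 17 /i/ → [+round]; word edge.
From /u/ at 12 leftward: 11 /a/ → [+round]; 10 /d/ transparent; 9 /e/ → [+round]; 8 /d/ transparent; 7 /o/ is itself a trigger — this domain ends here.
[+round] positions on the surface: 1 3 5 7 9 11 12 14 15 16 17.

i~ d o~ d a~ d o~ d e~ d a~ u~ d e~ i~ i~ i~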